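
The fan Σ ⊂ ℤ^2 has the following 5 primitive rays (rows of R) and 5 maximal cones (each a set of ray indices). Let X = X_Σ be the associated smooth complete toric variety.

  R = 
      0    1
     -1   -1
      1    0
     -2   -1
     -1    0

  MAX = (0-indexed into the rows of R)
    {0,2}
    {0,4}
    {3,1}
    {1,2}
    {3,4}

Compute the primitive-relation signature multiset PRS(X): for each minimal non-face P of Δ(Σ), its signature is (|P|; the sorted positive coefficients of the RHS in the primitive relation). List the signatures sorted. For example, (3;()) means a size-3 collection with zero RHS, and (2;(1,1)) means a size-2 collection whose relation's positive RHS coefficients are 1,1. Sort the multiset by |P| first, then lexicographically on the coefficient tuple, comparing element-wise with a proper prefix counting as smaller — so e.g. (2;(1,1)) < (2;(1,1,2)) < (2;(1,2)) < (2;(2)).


5 collections generate NE(X_Σ); each relation:

  • {2,4}:  v_{2} + v_{4} = 0 — sig = (2;())
  • {0,1}:  v_{0} + v_{1} = v_{4} — sig = (2;(1))
  • {1,4}:  v_{1} + v_{4} = v_{3} — sig = (2;(1))
  • {2,3}:  v_{2} + v_{3} = v_{1} — sig = (2;(1))
  • {0,3}:  v_{0} + v_{3} = 2·v_{4} — sig = (2;(2))

Signatures (|P|; sorted positive RHS coefficients), sorted:
[(2;()), (2;(1)), (2;(1)), (2;(1)), (2;(2))]


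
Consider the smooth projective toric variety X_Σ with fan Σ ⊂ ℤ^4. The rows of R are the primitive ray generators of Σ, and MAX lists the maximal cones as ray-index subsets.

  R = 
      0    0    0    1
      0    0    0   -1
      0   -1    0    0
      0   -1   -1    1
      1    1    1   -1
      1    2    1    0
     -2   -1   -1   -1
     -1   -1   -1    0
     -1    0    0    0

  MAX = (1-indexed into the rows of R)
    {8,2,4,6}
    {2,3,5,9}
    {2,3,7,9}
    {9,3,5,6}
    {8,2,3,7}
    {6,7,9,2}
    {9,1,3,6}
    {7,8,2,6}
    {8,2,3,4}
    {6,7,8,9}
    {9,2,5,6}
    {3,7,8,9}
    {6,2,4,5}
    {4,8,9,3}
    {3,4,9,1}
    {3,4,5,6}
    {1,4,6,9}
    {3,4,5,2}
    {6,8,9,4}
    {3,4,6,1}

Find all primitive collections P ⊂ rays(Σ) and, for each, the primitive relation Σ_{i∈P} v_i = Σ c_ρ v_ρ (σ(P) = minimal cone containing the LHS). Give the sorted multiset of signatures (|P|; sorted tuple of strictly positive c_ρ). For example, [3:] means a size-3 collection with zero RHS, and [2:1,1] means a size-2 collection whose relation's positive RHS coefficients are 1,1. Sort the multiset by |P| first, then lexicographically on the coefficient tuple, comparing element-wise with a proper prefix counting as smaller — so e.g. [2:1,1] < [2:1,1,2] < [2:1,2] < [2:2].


14 minimal non-faces of Δ(Σ) (on 9 rays):

  • {1,2}:  v_{1} + v_{2} = 0 ; sig = [2:]
  • {5,8}:  v_{5} + v_{8} = v_{2} ; sig = [2:1]
  • {1,5}:  v_{1} + v_{5} = v_{3} + v_{6} ; sig = [2:1,1]
  • {1,7}:  v_{1} + v_{7} = v_{8} + v_{9} ; sig = [2:1,1]
  • {1,8}:  v_{1} + v_{8} = v_{4} + v_{9} ; sig = [2:1,1]
  • {5,7}:  v_{5} + v_{7} = 2·v_{2} + v_{9} ; sig = [2:1,2]
  • {4,7}:  v_{4} + v_{7} = 2·v_{8} ; sig = [2:2]
  • {3,6,8}:  v_{3} + v_{6} + v_{8} = 0 ; sig = [3:]
  • {4,5,9}:  v_{4} + v_{5} + v_{9} = 0 ; sig = [3:]
  • {2,3,6}:  v_{2} + v_{3} + v_{6} = v_{5} ; sig = [3:1]
  • {2,4,9}:  v_{2} + v_{4} + v_{9} = v_{8} ; sig = [3:1]
  • {2,8,9}:  v_{2} + v_{8} + v_{9} = v_{7} ; sig = [3:1]
  • {3,6,7}:  v_{3} + v_{6} + v_{7} = v_{2} + v_{9} ; sig = [3:1,1]
  • {3,4,6,9}:  v_{3} + v_{4} + v_{6} + v_{9} = v_{1} ; sig = [4:1]

Sorted signature multiset PRS(X):
    |P|=2: 7 collections, coeffs (), (1), (1,1), (1,1), (1,1), (1,2), (2)
    |P|=3: 6 collections, coeffs (), (), (1), (1), (1), (1,1)
    |P|=4: 1 collection, coeffs (1)


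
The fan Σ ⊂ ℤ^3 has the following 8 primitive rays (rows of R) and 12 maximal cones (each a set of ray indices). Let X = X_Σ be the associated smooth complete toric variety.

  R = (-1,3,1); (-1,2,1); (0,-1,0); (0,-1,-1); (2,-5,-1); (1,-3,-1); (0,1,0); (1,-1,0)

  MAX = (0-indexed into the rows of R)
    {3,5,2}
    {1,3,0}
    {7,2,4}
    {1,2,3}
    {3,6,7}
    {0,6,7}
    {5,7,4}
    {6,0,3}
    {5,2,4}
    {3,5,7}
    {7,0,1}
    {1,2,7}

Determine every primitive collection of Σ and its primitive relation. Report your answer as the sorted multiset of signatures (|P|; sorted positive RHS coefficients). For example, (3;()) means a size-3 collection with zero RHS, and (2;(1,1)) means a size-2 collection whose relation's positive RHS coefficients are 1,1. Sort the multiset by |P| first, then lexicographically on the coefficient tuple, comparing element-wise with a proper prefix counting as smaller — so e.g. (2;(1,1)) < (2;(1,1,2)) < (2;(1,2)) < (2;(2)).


Δ(Σ) — 8 vertices, 14 min non-faces:

  • {0,5}:  v_{0} + v_{5} = 0 ; sig = (2;())
  • {2,6}:  v_{2} + v_{6} = 0 ; sig = (2;())
  • {0,2}:  v_{0} + v_{2} = v_{1} ; sig = (2;(1))
  • {1,5}:  v_{1} + v_{5} = v_{2} ; sig = (2;(1))
  • {1,6}:  v_{1} + v_{6} = v_{0} ; sig = (2;(1))
  • {0,4}:  v_{0} + v_{4} = v_{2} + v_{7} ; sig = (2;(1,1))
  • {4,6}:  v_{4} + v_{6} = v_{5} + v_{7} ; sig = (2;(1,1))
  • {5,6}:  v_{5} + v_{6} = v_{3} + v_{7} ; sig = (2;(1,1))
  • {1,4}:  v_{1} + v_{4} = 2·v_{2} + v_{7} ; sig = (2;(1,2))
  • {3,4}:  v_{3} + v_{4} = 2·v_{5} ; sig = (2;(2))
  • {1,3,7}:  v_{1} + v_{3} + v_{7} = 0 ; sig = (3;())
  • {0,3,7}:  v_{0} + v_{3} + v_{7} = v_{6} ; sig = (3;(1))
  • {2,3,7}:  v_{2} + v_{3} + v_{7} = v_{5} ; sig = (3;(1))
  • {2,5,7}:  v_{2} + v_{5} + v_{7} = v_{4} ; sig = (3;(1))

Sorted signature multiset PRS(X):
[(2;()), (2;()), (2;(1)), (2;(1)), (2;(1)), (2;(1,1)), (2;(1,1)), (2;(1,1)), (2;(1,2)), (2;(2)), (3;()), (3;(1)), (3;(1)), (3;(1))]


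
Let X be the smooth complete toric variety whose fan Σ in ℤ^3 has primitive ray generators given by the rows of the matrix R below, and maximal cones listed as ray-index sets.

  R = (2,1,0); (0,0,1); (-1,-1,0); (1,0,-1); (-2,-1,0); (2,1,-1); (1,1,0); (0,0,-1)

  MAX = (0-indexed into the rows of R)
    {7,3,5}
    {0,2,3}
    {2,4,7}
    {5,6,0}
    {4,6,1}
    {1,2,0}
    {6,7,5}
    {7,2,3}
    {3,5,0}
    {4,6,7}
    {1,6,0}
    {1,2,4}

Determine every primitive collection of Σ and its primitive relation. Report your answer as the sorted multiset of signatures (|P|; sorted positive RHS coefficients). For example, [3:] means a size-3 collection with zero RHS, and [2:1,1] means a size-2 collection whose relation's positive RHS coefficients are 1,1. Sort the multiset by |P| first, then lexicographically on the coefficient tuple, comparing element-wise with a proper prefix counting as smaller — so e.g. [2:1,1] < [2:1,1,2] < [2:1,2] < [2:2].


|primitive collections| = 10. Relations:

  P = {0,4}:  v_{0} + v_{4} = 0 — sig = [2:]
  P = {1,7}:  v_{1} + v_{7} = 0 — sig = [2:]
  P = {2,6}:  v_{2} + v_{6} = 0 — sig = [2:]
  P = {0,7}:  v_{0} + v_{7} = v_{5} — sig = [2:1]
  P = {1,5}:  v_{1} + v_{5} = v_{0} — sig = [2:1]
  P = {2,5}:  v_{2} + v_{5} = v_{3} — sig = [2:1]
  P = {3,6}:  v_{3} + v_{6} = v_{5} — sig = [2:1]
  P = {4,5}:  v_{4} + v_{5} = v_{7} — sig = [2:1]
  P = {1,3}:  v_{1} + v_{3} = v_{0} + v_{2} — sig = [2:1,1]
  P = {3,4}:  v_{3} + v_{4} = v_{2} + v_{7} — sig = [2:1,1]

Signatures (|P|; sorted positive RHS coefficients), sorted:
[[2:], [2:], [2:], [2:1], [2:1], [2:1], [2:1], [2:1], [2:1,1], [2:1,1]]


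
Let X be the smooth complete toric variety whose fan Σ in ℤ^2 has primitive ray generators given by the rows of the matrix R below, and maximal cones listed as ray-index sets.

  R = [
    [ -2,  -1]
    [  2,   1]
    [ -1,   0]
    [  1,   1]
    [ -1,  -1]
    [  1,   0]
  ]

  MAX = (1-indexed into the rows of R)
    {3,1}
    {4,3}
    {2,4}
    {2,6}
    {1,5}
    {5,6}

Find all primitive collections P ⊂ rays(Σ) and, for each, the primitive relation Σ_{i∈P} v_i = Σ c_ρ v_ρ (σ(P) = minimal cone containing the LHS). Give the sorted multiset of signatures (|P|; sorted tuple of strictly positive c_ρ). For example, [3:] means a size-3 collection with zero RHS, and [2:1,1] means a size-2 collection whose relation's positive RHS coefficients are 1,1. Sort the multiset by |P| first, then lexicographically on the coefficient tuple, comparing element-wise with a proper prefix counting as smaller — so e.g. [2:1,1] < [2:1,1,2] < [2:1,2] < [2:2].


Minimal non-faces — 9 found among 6 rays, 6 max cones:

  P = {1,2}:  v_{1} + v_{2} = 0  ⟹  sig = [2:]
  P = {3,6}:  v_{3} + v_{6} = 0  ⟹  sig = [2:]
  P = {4,5}:  v_{4} + v_{5} = 0  ⟹  sig = [2:]
  P = {1,4}:  v_{1} + v_{4} = v_{3}  ⟹  sig = [2:1]
  P = {1,6}:  v_{1} + v_{6} = v_{5}  ⟹  sig = [2:1]
  P = {2,3}:  v_{2} + v_{3} = v_{4}  ⟹  sig = [2:1]
  P = {2,5}:  v_{2} + v_{5} = v_{6}  ⟹  sig = [2:1]
  P = {3,5}:  v_{3} + v_{5} = v_{1}  ⟹  sig = [2:1]
  P = {4,6}:  v_{4} + v_{6} = v_{2}  ⟹  sig = [2:1]

so the primitive-relation signature multiset is
[[2:], [2:], [2:], [2:1], [2:1], [2:1], [2:1], [2:1], [2:1]]


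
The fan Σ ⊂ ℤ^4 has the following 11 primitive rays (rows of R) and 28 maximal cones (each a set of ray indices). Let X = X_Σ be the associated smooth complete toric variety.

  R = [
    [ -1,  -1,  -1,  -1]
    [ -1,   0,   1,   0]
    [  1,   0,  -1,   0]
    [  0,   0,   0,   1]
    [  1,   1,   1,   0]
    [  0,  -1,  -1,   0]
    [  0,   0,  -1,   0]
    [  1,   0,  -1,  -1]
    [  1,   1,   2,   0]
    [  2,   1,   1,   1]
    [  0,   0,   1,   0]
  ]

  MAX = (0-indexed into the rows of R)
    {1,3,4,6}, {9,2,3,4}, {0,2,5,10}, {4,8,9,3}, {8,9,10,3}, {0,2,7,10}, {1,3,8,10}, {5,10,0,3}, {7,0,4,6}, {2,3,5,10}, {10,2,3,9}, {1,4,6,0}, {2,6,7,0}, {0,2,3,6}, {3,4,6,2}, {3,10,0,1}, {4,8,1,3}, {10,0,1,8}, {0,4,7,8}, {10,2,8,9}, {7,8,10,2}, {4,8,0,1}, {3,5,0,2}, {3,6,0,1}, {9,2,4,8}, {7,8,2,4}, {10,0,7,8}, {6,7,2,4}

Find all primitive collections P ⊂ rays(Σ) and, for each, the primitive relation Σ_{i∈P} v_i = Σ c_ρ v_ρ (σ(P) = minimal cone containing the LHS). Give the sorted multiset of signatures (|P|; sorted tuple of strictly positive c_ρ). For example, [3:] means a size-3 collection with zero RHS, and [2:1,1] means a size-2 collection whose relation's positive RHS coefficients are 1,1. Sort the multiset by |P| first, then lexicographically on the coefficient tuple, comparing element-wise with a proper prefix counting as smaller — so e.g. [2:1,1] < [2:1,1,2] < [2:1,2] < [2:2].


|primitive collections| = 22. Relations:

  P={1,2}:  v_{1} + v_{2} = 0  →  sig = [2:]
  P={6,10}:  v_{6} + v_{10} = 0  →  sig = [2:]
  P={3,7}:  v_{3} + v_{7} = v_{2}  →  sig = [2:1]
  P={4,10}:  v_{4} + v_{10} = v_{8}  →  sig = [2:1]
  P={6,8}:  v_{6} + v_{8} = v_{4}  →  sig = [2:1]
  P={0,9}:  v_{0} + v_{9} = v_{2} + v_{10}  →  sig = [2:1,1]
  P={1,7}:  v_{1} + v_{7} = v_{0} + v_{4}  →  sig = [2:1,1]
  P={1,9}:  v_{1} + v_{9} = v_{3} + v_{8}  →  sig = [2:1,1]
  P={4,5}:  v_{4} + v_{5} = v_{2} + v_{10}  →  sig = [2:1,1]
  P={1,5}:  v_{1} + v_{5} = v_{0} + v_{3} + v_{10}  →  sig = [2:1,1,1]
  P={5,6}:  v_{5} + v_{6} = v_{0} + v_{2} + v_{3}  →  sig = [2:1,1,1]
  P={6,9}:  v_{6} + v_{9} = v_{2} + v_{3} + v_{4}  →  sig = [2:1,1,1]
  P={5,7}:  v_{5} + v_{7} = v_{0} + 2·v_{2} + v_{10}  →  sig = [2:1,1,2]
  P={5,8}:  v_{5} + v_{8} = v_{2} + 2·v_{10}  →  sig = [2:1,2]
  P={7,9}:  v_{7} + v_{9} = 2·v_{2} + v_{8}  →  sig = [2:1,2]
  P={5,9}:  v_{5} + v_{9} = 2·v_{2} + v_{3} + 2·v_{10}  →  sig = [2:1,2,2]
  P={0,3,4}:  v_{0} + v_{3} + v_{4} = 0  →  sig = [3:]
  P={0,2,4}:  v_{0} + v_{2} + v_{4} = v_{7}  →  sig = [3:1]
  P={0,3,8}:  v_{0} + v_{3} + v_{8} = v_{10}  →  sig = [3:1]
  P={2,3,8}:  v_{2} + v_{3} + v_{8} = v_{9}  →  sig = [3:1]
  P={0,2,8}:  v_{0} + v_{2} + v_{8} = v_{7} + v_{10}  →  sig = [3:1,1]
  P={0,2,3,10}:  v_{0} + v_{2} + v_{3} + v_{10} = v_{5}  →  sig = [4:1]

Signatures (|P|; sorted positive RHS coefficients), sorted:
    [2:]
    [2:]
    [2:1]
    [2:1]
    [2:1]
    [2:1,1]
    [2:1,1]
    [2:1,1]
    [2:1,1]
    [2:1,1,1]
    [2:1,1,1]
    [2:1,1,1]
    [2:1,1,2]
    [2:1,2]
    [2:1,2]
    [2:1,2,2]
    [3:]
    [3:1]
    [3:1]
    [3:1]
    [3:1,1]
    [4:1]


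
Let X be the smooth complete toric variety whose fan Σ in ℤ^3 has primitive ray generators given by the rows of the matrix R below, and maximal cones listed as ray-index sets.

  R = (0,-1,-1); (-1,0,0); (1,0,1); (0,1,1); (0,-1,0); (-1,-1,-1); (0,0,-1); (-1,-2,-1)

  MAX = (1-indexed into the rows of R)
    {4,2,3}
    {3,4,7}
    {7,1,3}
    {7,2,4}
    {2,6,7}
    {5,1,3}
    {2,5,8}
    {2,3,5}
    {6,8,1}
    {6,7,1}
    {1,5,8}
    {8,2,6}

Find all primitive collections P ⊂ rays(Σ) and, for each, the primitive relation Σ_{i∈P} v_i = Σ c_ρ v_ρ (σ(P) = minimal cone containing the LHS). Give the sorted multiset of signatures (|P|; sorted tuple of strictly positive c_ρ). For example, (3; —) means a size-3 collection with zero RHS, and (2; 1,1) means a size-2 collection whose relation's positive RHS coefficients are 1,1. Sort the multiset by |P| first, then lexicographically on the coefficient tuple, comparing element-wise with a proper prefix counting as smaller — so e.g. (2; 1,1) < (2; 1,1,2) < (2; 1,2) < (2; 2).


11 minimal non-faces of Δ(Σ) (on 8 rays):

  {1,4}:  v_{1} + v_{4} = 0  ⟹  sig = (2; —)
  {1,2}:  v_{1} + v_{2} = v_{6}  ⟹  sig = (2; 1)
  {3,6}:  v_{3} + v_{6} = v_{5}  ⟹  sig = (2; 1)
  {4,6}:  v_{4} + v_{6} = v_{2}  ⟹  sig = (2; 1)
  {5,6}:  v_{5} + v_{6} = v_{8}  ⟹  sig = (2; 1)
  {5,7}:  v_{5} + v_{7} = v_{1}  ⟹  sig = (2; 1)
  {4,5}:  v_{4} + v_{5} = v_{2} + v_{3}  ⟹  sig = (2; 1,1)
  {4,8}:  v_{4} + v_{8} = v_{2} + v_{5}  ⟹  sig = (2; 1,1)
  {7,8}:  v_{7} + v_{8} = v_{1} + v_{6}  ⟹  sig = (2; 1,1)
  {3,8}:  v_{3} + v_{8} = 2·v_{5}  ⟹  sig = (2; 2)
  {2,3,7}:  v_{2} + v_{3} + v_{7} = 0  ⟹  sig = (3; —)

Hence PRS(X_Σ) =
{ (2; —),  (2; 1) ×5,  (2; 1,1) ×3,  (2; 2),  (3; —) }


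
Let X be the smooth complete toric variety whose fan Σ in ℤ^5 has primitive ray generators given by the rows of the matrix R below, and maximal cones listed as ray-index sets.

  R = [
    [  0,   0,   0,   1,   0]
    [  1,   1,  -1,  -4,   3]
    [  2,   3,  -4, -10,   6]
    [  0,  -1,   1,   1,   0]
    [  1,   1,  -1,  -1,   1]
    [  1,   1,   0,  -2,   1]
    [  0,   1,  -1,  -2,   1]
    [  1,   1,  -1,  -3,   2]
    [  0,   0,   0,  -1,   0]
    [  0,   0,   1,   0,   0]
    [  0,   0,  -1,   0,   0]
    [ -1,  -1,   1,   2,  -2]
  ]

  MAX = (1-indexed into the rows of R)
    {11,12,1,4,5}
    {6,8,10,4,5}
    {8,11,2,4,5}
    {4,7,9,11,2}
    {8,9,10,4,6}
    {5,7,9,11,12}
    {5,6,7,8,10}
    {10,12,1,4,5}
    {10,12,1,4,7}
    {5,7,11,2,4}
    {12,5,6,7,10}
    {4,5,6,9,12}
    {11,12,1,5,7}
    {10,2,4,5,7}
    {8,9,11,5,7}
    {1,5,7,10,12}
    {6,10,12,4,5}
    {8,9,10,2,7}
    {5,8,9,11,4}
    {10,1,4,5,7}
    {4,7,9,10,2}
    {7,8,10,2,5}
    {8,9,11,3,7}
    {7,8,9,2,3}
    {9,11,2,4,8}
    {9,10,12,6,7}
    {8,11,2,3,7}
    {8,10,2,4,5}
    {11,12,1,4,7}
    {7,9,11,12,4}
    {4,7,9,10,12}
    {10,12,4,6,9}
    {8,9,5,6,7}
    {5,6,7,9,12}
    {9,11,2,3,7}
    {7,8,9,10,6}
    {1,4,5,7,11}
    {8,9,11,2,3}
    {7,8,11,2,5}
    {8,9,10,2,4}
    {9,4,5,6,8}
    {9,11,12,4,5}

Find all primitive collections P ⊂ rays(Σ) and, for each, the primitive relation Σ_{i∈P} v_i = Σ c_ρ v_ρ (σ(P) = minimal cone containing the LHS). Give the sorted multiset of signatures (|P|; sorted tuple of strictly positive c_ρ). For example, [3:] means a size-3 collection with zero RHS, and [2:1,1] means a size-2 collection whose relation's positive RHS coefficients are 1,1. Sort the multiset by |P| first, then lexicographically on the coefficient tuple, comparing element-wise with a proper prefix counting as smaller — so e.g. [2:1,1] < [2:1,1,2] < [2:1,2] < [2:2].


Σ has 22 primitive collections:

  P={1,9}:  v_{1} + v_{9} = 0 — sig = [2:]
  P={10,11}:  v_{10} + v_{11} = 0 — sig = [2:]
  P={8,12}:  v_{8} + v_{12} = v_{9} — sig = [2:1]
  P={1,6}:  v_{1} + v_{6} = v_{5} + v_{10} — sig = [2:1,1]
  P={6,11}:  v_{6} + v_{11} = v_{5} + v_{9} — sig = [2:1,1]
  P={1,8}:  v_{1} + v_{8} = v_{4} + v_{5} + v_{7} — sig = [2:1,1,1]
  P={2,12}:  v_{2} + v_{12} = v_{4} + v_{7} + v_{9} — sig = [2:1,1,1]
  P={1,3}:  v_{1} + v_{3} = v_{2} + v_{7} + v_{8} + v_{11} — sig = [2:1,1,1,1]
  P={3,10}:  v_{3} + v_{10} = v_{2} + v_{7} + v_{8} + v_{9} — sig = [2:1,1,1,1]
  P={3,12}:  v_{3} + v_{12} = v_{2} + v_{7} + 2·v_{9} + v_{11} — sig = [2:1,1,1,2]
  P={3,4}:  v_{3} + v_{4} = 2·v_{2} + v_{9} + v_{11} — sig = [2:1,1,2]
  P={3,5}:  v_{3} + v_{5} = v_{7} + 3·v_{8} + v_{11} — sig = [2:1,1,3]
  P={3,6}:  v_{3} + v_{6} = v_{7} + 3·v_{8} + v_{9} — sig = [2:1,1,3]
  P={2,6}:  v_{2} + v_{6} = 2·v_{8} + v_{10} — sig = [2:1,2]
  P={1,2}:  v_{1} + v_{2} = 2·v_{4} + v_{5} + 2·v_{7} — sig = [2:1,2,2]
  P={4,7,8}:  v_{4} + v_{7} + v_{8} = v_{2} — sig = [3:1]
  P={5,9,10}:  v_{5} + v_{9} + v_{10} = v_{6} — sig = [3:1]
  P={4,6,7}:  v_{4} + v_{6} + v_{7} = v_{8} + v_{10} — sig = [3:1,1]
  P={2,5,9}:  v_{2} + v_{5} + v_{9} = 2·v_{8} — sig = [3:2]
  P={4,5,7,12}:  v_{4} + v_{5} + v_{7} + v_{12} = 0 — sig = [4:]
  P={4,5,7,9}:  v_{4} + v_{5} + v_{7} + v_{9} = v_{8} — sig = [4:1]
  P={2,7,8,9,11}:  v_{2} + v_{7} + v_{8} + v_{9} + v_{11} = v_{3} — sig = [5:1]

Sorted signature multiset PRS(X):
[[2:], [2:], [2:1], [2:1,1], [2:1,1], [2:1,1,1], [2:1,1,1], [2:1,1,1,1], [2:1,1,1,1], [2:1,1,1,2], [2:1,1,2], [2:1,1,3], [2:1,1,3], [2:1,2], [2:1,2,2], [3:1], [3:1], [3:1,1], [3:2], [4:], [4:1], [5:1]]


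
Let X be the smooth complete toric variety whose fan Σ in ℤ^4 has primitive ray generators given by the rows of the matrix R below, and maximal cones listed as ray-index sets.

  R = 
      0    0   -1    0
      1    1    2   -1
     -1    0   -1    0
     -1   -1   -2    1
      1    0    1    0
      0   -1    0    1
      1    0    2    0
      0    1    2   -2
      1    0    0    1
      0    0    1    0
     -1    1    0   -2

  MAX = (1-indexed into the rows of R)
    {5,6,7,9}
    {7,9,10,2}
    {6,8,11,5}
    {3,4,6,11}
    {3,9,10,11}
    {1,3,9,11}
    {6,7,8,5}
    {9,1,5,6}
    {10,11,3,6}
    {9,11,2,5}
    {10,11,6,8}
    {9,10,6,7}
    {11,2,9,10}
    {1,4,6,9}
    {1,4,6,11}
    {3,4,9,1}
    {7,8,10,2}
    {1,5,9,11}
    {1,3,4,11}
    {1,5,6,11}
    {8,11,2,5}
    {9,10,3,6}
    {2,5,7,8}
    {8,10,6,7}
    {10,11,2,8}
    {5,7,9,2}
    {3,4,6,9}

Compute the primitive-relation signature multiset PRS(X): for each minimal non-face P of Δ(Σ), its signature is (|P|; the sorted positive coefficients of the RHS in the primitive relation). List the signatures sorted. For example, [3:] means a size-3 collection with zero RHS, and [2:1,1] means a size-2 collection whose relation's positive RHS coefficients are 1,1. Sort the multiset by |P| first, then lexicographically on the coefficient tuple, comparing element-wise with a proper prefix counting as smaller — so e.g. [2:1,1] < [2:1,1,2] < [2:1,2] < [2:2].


Minimal non-faces — 20 found among 11 rays, 27 max cones:

  • {1,10}:  v_{1} + v_{10} = 0  →  sig = [2:]
  • {2,4}:  v_{2} + v_{4} = 0  →  sig = [2:]
  • {3,5}:  v_{3} + v_{5} = 0  →  sig = [2:]
  • {1,7}:  v_{1} + v_{7} = v_{5}  →  sig = [2:1]
  • {2,6}:  v_{2} + v_{6} = v_{7}  →  sig = [2:1]
  • {3,7}:  v_{3} + v_{7} = v_{10}  →  sig = [2:1]
  • {4,7}:  v_{4} + v_{7} = v_{6}  →  sig = [2:1]
  • {5,10}:  v_{5} + v_{10} = v_{7}  →  sig = [2:1]
  • {7,11}:  v_{7} + v_{11} = v_{8}  →  sig = [2:1]
  • {8,9}:  v_{8} + v_{9} = v_{2}  →  sig = [2:1]
  • {1,8}:  v_{1} + v_{8} = v_{5} + v_{11}  →  sig = [2:1,1]
  • {3,8}:  v_{3} + v_{8} = v_{10} + v_{11}  →  sig = [2:1,1]
  • {4,5}:  v_{4} + v_{5} = v_{1} + v_{6}  →  sig = [2:1,1]
  • {4,8}:  v_{4} + v_{8} = v_{6} + v_{11}  →  sig = [2:1,1]
  • {4,10}:  v_{4} + v_{10} = v_{3} + v_{6}  →  sig = [2:1,1]
  • {1,2}:  v_{1} + v_{2} = v_{5} + v_{9} + v_{11}  →  sig = [2:1,1,1]
  • {2,3}:  v_{2} + v_{3} = v_{9} + v_{10} + v_{11}  →  sig = [2:1,1,1]
  • {6,9,11}:  v_{6} + v_{9} + v_{11} = 0  →  sig = [3:]
  • {1,3,6}:  v_{1} + v_{3} + v_{6} = v_{4}  →  sig = [3:1]
  • {4,9,11}:  v_{4} + v_{9} + v_{11} = v_{1} + v_{3}  →  sig = [3:1,1]

Signatures (|P|; sorted positive RHS coefficients), sorted:
    [2:]
    [2:]
    [2:]
    [2:1]
    [2:1]
    [2:1]
    [2:1]
    [2:1]
    [2:1]
    [2:1]
    [2:1,1]
    [2:1,1]
    [2:1,1]
    [2:1,1]
    [2:1,1]
    [2:1,1,1]
    [2:1,1,1]
    [3:]
    [3:1]
    [3:1,1]


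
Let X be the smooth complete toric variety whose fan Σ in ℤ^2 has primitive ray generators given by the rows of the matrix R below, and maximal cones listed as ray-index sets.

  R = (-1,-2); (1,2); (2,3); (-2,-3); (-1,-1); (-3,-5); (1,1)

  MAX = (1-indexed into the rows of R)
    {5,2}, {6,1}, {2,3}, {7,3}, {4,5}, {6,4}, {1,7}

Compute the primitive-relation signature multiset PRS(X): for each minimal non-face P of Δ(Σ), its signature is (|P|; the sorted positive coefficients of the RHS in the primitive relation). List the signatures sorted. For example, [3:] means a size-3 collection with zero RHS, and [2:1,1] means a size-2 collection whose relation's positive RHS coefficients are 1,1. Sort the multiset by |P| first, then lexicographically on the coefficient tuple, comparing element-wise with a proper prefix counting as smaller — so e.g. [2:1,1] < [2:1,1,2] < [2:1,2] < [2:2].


Primitive collections (14):

  {1,2}:  v_{1} + v_{2} = 0  ⇒ sig = [2:]
  {3,4}:  v_{3} + v_{4} = 0  ⇒ sig = [2:]
  {5,7}:  v_{5} + v_{7} = 0  ⇒ sig = [2:]
  {1,3}:  v_{1} + v_{3} = v_{7}  ⇒ sig = [2:1]
  {1,4}:  v_{1} + v_{4} = v_{6}  ⇒ sig = [2:1]
  {1,5}:  v_{1} + v_{5} = v_{4}  ⇒ sig = [2:1]
  {2,4}:  v_{2} + v_{4} = v_{5}  ⇒ sig = [2:1]
  {2,6}:  v_{2} + v_{6} = v_{4}  ⇒ sig = [2:1]
  {2,7}:  v_{2} + v_{7} = v_{3}  ⇒ sig = [2:1]
  {3,5}:  v_{3} + v_{5} = v_{2}  ⇒ sig = [2:1]
  {3,6}:  v_{3} + v_{6} = v_{1}  ⇒ sig = [2:1]
  {4,7}:  v_{4} + v_{7} = v_{1}  ⇒ sig = [2:1]
  {5,6}:  v_{5} + v_{6} = 2·v_{4}  ⇒ sig = [2:2]
  {6,7}:  v_{6} + v_{7} = 2·v_{1}  ⇒ sig = [2:2]

Sorted signature multiset PRS(X):
[[2:], [2:], [2:], [2:1], [2:1], [2:1], [2:1], [2:1], [2:1], [2:1], [2:1], [2:1], [2:2], [2:2]]


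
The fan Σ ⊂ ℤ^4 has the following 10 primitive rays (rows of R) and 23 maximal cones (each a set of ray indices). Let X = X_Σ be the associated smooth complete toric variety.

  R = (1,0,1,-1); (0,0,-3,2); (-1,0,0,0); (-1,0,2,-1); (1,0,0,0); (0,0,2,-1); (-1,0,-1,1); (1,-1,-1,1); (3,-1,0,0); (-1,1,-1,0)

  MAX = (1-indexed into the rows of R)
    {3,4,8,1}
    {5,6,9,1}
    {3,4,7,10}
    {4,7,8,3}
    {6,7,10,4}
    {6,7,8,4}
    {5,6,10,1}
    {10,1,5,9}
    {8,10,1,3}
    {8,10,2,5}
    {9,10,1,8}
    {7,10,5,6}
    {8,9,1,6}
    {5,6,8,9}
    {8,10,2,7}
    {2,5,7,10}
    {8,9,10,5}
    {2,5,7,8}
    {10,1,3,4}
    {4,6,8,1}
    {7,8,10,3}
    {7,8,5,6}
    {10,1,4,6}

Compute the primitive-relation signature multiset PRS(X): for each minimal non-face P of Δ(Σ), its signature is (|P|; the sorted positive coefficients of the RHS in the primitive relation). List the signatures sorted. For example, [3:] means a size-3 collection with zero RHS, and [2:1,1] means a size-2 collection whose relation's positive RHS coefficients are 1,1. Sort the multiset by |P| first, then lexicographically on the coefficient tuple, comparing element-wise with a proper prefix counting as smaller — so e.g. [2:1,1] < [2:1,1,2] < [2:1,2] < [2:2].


|primitive collections| = 17. Relations:

  {1,7}:  v_{1} + v_{7} = 0  ⟹  sig = [2:]
  {3,5}:  v_{3} + v_{5} = 0  ⟹  sig = [2:]
  {2,4}:  v_{2} + v_{4} = v_{7}  ⟹  sig = [2:1]
  {3,6}:  v_{3} + v_{6} = v_{4}  ⟹  sig = [2:1]
  {4,5}:  v_{4} + v_{5} = v_{6}  ⟹  sig = [2:1]
  {2,6}:  v_{2} + v_{6} = v_{5} + v_{7}  ⟹  sig = [2:1,1]
  {3,9}:  v_{3} + v_{9} = v_{1} + v_{8}  ⟹  sig = [2:1,1]
  {7,9}:  v_{7} + v_{9} = v_{5} + v_{8}  ⟹  sig = [2:1,1]
  {1,2}:  v_{1} + v_{2} = v_{5} + v_{8} + v_{10}  ⟹  sig = [2:1,1,1]
  {2,3}:  v_{2} + v_{3} = v_{7} + v_{8} + v_{10}  ⟹  sig = [2:1,1,1]
  {4,9}:  v_{4} + v_{9} = v_{1} + v_{6} + v_{8}  ⟹  sig = [2:1,1,1]
  {2,9}:  v_{2} + v_{9} = 2·v_{5} + 2·v_{8} + v_{10}  ⟹  sig = [2:1,2,2]
  {6,8,10}:  v_{6} + v_{8} + v_{10} = 0  ⟹  sig = [3:]
  {1,5,8}:  v_{1} + v_{5} + v_{8} = v_{9}  ⟹  sig = [3:1]
  {4,8,10}:  v_{4} + v_{8} + v_{10} = v_{3}  ⟹  sig = [3:1]
  {6,9,10}:  v_{6} + v_{9} + v_{10} = v_{1} + v_{5}  ⟹  sig = [3:1,1]
  {5,7,8,10}:  v_{5} + v_{7} + v_{8} + v_{10} = v_{2}  ⟹  sig = [4:1]

Sorted signature multiset PRS(X):
    |P|=2: 12 collections, coeffs (), (), (1), (1), (1), (1,1), (1,1), (1,1), (1,1,1), (1,1,1), (1,1,1), (1,2,2)
    |P|=3: 4 collections, coeffs (), (1), (1), (1,1)
    |P|=4: 1 collection, coeffs (1)


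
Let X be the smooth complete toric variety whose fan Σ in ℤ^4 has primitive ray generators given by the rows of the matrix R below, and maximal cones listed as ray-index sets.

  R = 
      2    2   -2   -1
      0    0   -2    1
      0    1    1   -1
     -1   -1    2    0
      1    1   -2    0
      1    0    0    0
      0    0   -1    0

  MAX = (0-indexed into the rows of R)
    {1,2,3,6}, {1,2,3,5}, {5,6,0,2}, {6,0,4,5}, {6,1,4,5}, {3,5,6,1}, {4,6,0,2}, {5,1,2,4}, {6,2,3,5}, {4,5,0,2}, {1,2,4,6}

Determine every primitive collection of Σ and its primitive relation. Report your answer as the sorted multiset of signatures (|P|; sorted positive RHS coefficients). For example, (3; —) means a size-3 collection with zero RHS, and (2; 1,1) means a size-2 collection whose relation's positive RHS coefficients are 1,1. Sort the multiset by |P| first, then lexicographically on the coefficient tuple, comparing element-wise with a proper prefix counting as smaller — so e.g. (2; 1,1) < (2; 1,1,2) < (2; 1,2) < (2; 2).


Δ(Σ) — 7 vertices, 5 min non-faces:

  {3,4}:  v_{3} + v_{4} = 0 — sig = (2; —)
  {0,3}:  v_{0} + v_{3} = v_{2} + v_{5} + v_{6} — sig = (2; 1,1,1)
  {0,1}:  v_{0} + v_{1} = 2·v_{4} — sig = (2; 2)
  {1,2,5,6}:  v_{1} + v_{2} + v_{5} + v_{6} = v_{4} — sig = (4; 1)
  {2,4,5,6}:  v_{2} + v_{4} + v_{5} + v_{6} = v_{0} — sig = (4; 1)

Hence PRS(X_Σ) =
    |P|=2: 3 collections, coeffs (), (1,1,1), (2)
    |P|=4: 2 collections, coeffs (1), (1)


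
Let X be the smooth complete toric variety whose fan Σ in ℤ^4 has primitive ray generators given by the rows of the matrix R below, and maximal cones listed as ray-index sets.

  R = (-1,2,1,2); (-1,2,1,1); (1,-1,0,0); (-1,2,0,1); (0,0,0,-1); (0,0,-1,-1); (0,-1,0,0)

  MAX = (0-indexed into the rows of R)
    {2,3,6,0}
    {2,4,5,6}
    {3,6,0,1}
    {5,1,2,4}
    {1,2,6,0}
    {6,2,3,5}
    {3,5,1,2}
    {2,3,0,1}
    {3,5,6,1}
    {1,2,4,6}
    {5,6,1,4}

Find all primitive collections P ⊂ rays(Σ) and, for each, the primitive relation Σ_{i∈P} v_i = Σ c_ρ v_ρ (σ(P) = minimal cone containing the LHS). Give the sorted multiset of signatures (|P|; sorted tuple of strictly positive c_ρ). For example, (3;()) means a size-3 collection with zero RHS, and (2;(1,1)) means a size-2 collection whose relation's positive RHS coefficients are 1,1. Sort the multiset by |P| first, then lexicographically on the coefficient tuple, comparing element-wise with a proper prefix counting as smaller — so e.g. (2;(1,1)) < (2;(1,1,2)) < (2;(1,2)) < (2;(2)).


Minimal non-faces — 5 found among 7 rays, 11 max cones:

  P={0,4}:  v_{0} + v_{4} = v_{1}  ⟹  sig = (2;(1))
  P={0,5}:  v_{0} + v_{5} = v_{3}  ⟹  sig = (2;(1))
  P={3,4}:  v_{3} + v_{4} = v_{1} + v_{5}  ⟹  sig = (2;(1,1))
  P={1,2,5,6}:  v_{1} + v_{2} + v_{5} + v_{6} = 0  ⟹  sig = (4;())
  P={1,2,3,6}:  v_{1} + v_{2} + v_{3} + v_{6} = v_{0}  ⟹  sig = (4;(1))

Hence PRS(X_Σ) =
    |P|=2: 3 collections, coeffs (1), (1), (1,1)
    |P|=4: 2 collections, coeffs (), (1)


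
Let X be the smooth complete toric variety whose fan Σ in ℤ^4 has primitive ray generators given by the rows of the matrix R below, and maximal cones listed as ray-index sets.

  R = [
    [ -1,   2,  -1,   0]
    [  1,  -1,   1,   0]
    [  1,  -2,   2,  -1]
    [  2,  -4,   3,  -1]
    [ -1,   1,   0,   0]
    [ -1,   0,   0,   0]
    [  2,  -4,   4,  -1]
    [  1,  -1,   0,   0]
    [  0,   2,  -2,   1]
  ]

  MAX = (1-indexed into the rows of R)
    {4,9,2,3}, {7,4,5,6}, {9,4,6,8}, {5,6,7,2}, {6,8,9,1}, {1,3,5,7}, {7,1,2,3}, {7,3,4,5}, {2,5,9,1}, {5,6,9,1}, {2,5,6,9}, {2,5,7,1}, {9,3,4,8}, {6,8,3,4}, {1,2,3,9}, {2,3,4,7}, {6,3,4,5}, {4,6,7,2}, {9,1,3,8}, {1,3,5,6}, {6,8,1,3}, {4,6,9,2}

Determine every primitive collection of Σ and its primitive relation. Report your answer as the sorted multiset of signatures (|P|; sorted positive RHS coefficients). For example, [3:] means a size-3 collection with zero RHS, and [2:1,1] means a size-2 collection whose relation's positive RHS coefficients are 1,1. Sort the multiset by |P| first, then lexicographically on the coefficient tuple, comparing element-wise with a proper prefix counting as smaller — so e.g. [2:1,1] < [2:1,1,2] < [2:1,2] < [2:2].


The 14 primitive collections of Σ (r=9, n=4):

  {5,8}:  v_{5} + v_{8} = 0  →  sig = [2:]
  {1,4}:  v_{1} + v_{4} = v_{3}  →  sig = [2:1]
  {2,8}:  v_{2} + v_{8} = v_{4} + v_{9}  →  sig = [2:1,1]
  {7,8}:  v_{7} + v_{8} = v_{2} + v_{4}  →  sig = [2:1,1]
  {7,9}:  v_{7} + v_{9} = 2·v_{2}  →  sig = [2:2]
  {3,6,9}:  v_{3} + v_{6} + v_{9} = 0  →  sig = [3:]
  {1,2,6}:  v_{1} + v_{2} + v_{6} = v_{5}  →  sig = [3:1]
  {2,4,5}:  v_{2} + v_{4} + v_{5} = v_{7}  →  sig = [3:1]
  {4,5,9}:  v_{4} + v_{5} + v_{9} = v_{2}  →  sig = [3:1]
  {2,3,5}:  v_{2} + v_{3} + v_{5} = v_{1} + v_{7}  →  sig = [3:1,1]
  {2,3,6}:  v_{2} + v_{3} + v_{6} = v_{4} + v_{5}  →  sig = [3:1,1]
  {3,5,9}:  v_{3} + v_{5} + v_{9} = v_{1} + v_{2}  →  sig = [3:1,1]
  {1,6,7}:  v_{1} + v_{6} + v_{7} = v_{4} + 2·v_{5}  →  sig = [3:1,2]
  {3,6,7}:  v_{3} + v_{6} + v_{7} = 2·v_{4} + 2·v_{5}  →  sig = [3:2,2]

Sorted signature multiset PRS(X):
{ [2:],  [2:1],  [2:1,1] ×2,  [2:2],  [3:],  [3:1] ×3,  [3:1,1] ×3,  [3:1,2],  [3:2,2] }


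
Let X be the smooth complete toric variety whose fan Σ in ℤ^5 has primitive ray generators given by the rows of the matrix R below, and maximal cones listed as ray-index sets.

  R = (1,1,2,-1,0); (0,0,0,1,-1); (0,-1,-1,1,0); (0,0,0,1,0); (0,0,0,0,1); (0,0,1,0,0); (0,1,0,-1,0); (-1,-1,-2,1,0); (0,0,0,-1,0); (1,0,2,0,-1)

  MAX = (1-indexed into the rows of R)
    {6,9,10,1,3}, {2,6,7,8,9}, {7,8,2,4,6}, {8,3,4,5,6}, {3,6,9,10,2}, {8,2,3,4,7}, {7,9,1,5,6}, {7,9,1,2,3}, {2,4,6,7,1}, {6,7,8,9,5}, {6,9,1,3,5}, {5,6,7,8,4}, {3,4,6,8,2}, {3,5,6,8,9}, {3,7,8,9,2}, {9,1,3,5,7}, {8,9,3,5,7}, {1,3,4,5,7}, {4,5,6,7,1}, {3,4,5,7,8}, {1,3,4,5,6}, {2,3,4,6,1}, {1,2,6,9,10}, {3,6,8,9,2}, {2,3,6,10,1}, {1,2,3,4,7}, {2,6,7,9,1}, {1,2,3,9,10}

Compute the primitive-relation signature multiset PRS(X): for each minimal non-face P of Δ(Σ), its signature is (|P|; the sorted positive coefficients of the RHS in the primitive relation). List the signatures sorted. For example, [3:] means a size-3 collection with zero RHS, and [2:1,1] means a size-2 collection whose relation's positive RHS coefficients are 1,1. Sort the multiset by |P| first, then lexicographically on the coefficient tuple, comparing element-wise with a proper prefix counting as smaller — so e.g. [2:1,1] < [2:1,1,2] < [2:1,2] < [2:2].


Primitive collections (9):

  P={1,8}:  v_{1} + v_{8} = 0 ; sig = [2:]
  P={4,9}:  v_{4} + v_{9} = 0 ; sig = [2:]
  P={2,5}:  v_{2} + v_{5} = v_{4} ; sig = [2:1]
  P={5,10}:  v_{5} + v_{10} = v_{1} + v_{3} + v_{6} ; sig = [2:1,1,1]
  P={7,10}:  v_{7} + v_{10} = v_{1} + v_{2} + v_{9} ; sig = [2:1,1,1]
  P={4,10}:  v_{4} + v_{10} = v_{1} + v_{2} + v_{3} + v_{6} ; sig = [2:1,1,1,1]
  P={8,10}:  v_{8} + v_{10} = v_{2} + v_{3} + v_{6} + v_{9} ; sig = [2:1,1,1,1]
  P={3,6,7}:  v_{3} + v_{6} + v_{7} = 0 ; sig = [3:]
  P={1,2,3,6,9}:  v_{1} + v_{2} + v_{3} + v_{6} + v_{9} = v_{10} ; sig = [5:1]

Hence PRS(X_Σ) =
    |P|=2: 7 collections, coeffs (), (), (1), (1,1,1), (1,1,1), (1,1,1,1), (1,1,1,1)
    |P|=3: 1 collection, coeffs ()
    |P|=5: 1 collection, coeffs (1)


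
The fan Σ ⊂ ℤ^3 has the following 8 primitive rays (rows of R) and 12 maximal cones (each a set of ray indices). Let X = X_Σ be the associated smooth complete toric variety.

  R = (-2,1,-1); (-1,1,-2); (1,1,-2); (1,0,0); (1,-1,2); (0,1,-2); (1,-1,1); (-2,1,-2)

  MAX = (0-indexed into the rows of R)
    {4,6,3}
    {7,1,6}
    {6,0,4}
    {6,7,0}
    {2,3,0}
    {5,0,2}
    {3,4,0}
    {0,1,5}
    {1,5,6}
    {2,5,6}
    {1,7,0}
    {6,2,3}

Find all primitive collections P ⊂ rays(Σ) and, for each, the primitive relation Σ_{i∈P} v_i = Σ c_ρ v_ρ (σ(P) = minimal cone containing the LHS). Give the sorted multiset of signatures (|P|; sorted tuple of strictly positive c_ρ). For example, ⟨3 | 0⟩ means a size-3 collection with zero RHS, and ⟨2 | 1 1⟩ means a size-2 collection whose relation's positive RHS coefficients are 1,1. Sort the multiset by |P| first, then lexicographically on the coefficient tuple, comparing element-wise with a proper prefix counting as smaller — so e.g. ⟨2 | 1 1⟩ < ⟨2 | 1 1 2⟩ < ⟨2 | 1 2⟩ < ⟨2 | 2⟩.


Δ(Σ) — 8 vertices, 14 min non-faces:

  P = {1,4}:  v_{1} + v_{4} = 0  ⟹  sig = ⟨2 | 0⟩
  P = {1,3}:  v_{1} + v_{3} = v_{5}  ⟹  sig = ⟨2 | 1⟩
  P = {3,5}:  v_{3} + v_{5} = v_{2}  ⟹  sig = ⟨2 | 1⟩
  P = {3,7}:  v_{3} + v_{7} = v_{1}  ⟹  sig = ⟨2 | 1⟩
  P = {4,5}:  v_{4} + v_{5} = v_{3}  ⟹  sig = ⟨2 | 1⟩
  P = {2,7}:  v_{2} + v_{7} = v_{1} + v_{5}  ⟹  sig = ⟨2 | 1 1⟩
  P = {4,7}:  v_{4} + v_{7} = v_{0} + v_{6}  ⟹  sig = ⟨2 | 1 1⟩
  P = {1,2}:  v_{1} + v_{2} = 2·v_{5}  ⟹  sig = ⟨2 | 2⟩
  P = {2,4}:  v_{2} + v_{4} = 2·v_{3}  ⟹  sig = ⟨2 | 2⟩
  P = {5,7}:  v_{5} + v_{7} = 2·v_{1}  ⟹  sig = ⟨2 | 2⟩
  P = {0,3,6}:  v_{0} + v_{3} + v_{6} = 0  ⟹  sig = ⟨3 | 0⟩
  P = {0,1,6}:  v_{0} + v_{1} + v_{6} = v_{7}  ⟹  sig = ⟨3 | 1⟩
  P = {0,2,6}:  v_{0} + v_{2} + v_{6} = v_{5}  ⟹  sig = ⟨3 | 1⟩
  P = {0,5,6}:  v_{0} + v_{5} + v_{6} = v_{1}  ⟹  sig = ⟨3 | 1⟩

Signatures (|P|; sorted positive RHS coefficients), sorted:
[⟨2 | 0⟩, ⟨2 | 1⟩, ⟨2 | 1⟩, ⟨2 | 1⟩, ⟨2 | 1⟩, ⟨2 | 1 1⟩, ⟨2 | 1 1⟩, ⟨2 | 2⟩, ⟨2 | 2⟩, ⟨2 | 2⟩, ⟨3 | 0⟩, ⟨3 | 1⟩, ⟨3 | 1⟩, ⟨3 | 1⟩]


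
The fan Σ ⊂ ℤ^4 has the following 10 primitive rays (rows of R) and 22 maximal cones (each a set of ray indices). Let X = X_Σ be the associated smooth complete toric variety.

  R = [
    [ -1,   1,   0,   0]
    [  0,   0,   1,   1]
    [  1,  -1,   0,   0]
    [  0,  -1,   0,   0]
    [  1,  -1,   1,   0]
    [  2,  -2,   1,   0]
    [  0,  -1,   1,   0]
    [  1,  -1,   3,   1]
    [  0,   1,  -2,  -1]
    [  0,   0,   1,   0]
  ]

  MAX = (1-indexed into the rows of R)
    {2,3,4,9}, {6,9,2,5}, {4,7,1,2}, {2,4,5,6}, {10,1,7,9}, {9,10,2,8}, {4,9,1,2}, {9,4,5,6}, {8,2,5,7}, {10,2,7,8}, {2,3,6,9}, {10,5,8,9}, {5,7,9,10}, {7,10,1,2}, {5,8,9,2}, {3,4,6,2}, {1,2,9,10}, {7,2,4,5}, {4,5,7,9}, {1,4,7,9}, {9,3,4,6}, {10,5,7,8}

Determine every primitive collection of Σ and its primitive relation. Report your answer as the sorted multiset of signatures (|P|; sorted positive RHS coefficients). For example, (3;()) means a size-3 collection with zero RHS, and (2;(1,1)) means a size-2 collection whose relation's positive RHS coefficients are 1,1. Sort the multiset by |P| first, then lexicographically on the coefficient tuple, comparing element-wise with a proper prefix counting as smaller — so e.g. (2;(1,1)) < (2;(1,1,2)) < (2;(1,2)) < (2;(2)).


18 collections generate NE(X_Σ); each relation:

  P = {1,3}:  v_{1} + v_{3} = 0 ; sig = (2;())
  P = {1,5}:  v_{1} + v_{5} = v_{10} ; sig = (2;(1))
  P = {1,6}:  v_{1} + v_{6} = v_{5} ; sig = (2;(1))
  P = {3,5}:  v_{3} + v_{5} = v_{6} ; sig = (2;(1))
  P = {3,10}:  v_{3} + v_{10} = v_{5} ; sig = (2;(1))
  P = {4,10}:  v_{4} + v_{10} = v_{7} ; sig = (2;(1))
  P = {3,7}:  v_{3} + v_{7} = v_{4} + v_{5} ; sig = (2;(1,1))
  P = {4,8}:  v_{4} + v_{8} = v_{2} + v_{5} + v_{7} ; sig = (2;(1,1,1))
  P = {1,8}:  v_{1} + v_{8} = v_{2} + 2·v_{10} ; sig = (2;(1,2))
  P = {3,8}:  v_{3} + v_{8} = v_{2} + 2·v_{5} ; sig = (2;(1,2))
  P = {6,7}:  v_{6} + v_{7} = v_{4} + 2·v_{5} ; sig = (2;(1,2))
  P = {6,8}:  v_{6} + v_{8} = v_{2} + 3·v_{5} ; sig = (2;(1,3))
  P = {6,10}:  v_{6} + v_{10} = 2·v_{5} ; sig = (2;(2))
  P = {2,7,9}:  v_{2} + v_{7} + v_{9} = 0 ; sig = (3;())
  P = {2,5,10}:  v_{2} + v_{5} + v_{10} = v_{8} ; sig = (3;(1))
  P = {7,8,9}:  v_{7} + v_{8} + v_{9} = v_{5} + v_{10} ; sig = (3;(1,1))
  P = {2,4,5,9}:  v_{2} + v_{4} + v_{5} + v_{9} = v_{3} ; sig = (4;(1))
  P = {2,4,6,9}:  v_{2} + v_{4} + v_{6} + v_{9} = 2·v_{3} ; sig = (4;(2))

Signatures (|P|; sorted positive RHS coefficients), sorted:
    (2;())
    (2;(1))
    (2;(1))
    (2;(1))
    (2;(1))
    (2;(1))
    (2;(1,1))
    (2;(1,1,1))
    (2;(1,2))
    (2;(1,2))
    (2;(1,2))
    (2;(1,3))
    (2;(2))
    (3;())
    (3;(1))
    (3;(1,1))
    (4;(1))
    (4;(2))


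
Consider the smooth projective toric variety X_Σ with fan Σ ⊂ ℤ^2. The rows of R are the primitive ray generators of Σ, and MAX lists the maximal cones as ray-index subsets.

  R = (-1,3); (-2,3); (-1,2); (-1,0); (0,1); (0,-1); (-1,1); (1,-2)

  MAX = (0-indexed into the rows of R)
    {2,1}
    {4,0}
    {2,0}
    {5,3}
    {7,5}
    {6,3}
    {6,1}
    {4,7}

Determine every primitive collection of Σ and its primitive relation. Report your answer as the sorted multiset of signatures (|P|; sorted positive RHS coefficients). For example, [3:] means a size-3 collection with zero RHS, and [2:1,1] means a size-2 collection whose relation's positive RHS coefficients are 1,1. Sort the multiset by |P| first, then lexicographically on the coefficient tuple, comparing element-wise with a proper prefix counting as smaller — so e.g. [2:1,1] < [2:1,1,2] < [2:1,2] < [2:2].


|primitive collections| = 20. Relations:

  {2,7}:  v_{2} + v_{7} = 0  so sig = [2:]
  {4,5}:  v_{4} + v_{5} = 0  so sig = [2:]
  {0,3}:  v_{0} + v_{3} = v_{1}  so sig = [2:1]
  {0,5}:  v_{0} + v_{5} = v_{2}  so sig = [2:1]
  {0,7}:  v_{0} + v_{7} = v_{4}  so sig = [2:1]
  {1,7}:  v_{1} + v_{7} = v_{6}  so sig = [2:1]
  {2,4}:  v_{2} + v_{4} = v_{0}  so sig = [2:1]
  {2,5}:  v_{2} + v_{5} = v_{6}  so sig = [2:1]
  {2,6}:  v_{2} + v_{6} = v_{1}  so sig = [2:1]
  {3,4}:  v_{3} + v_{4} = v_{6}  so sig = [2:1]
  {4,6}:  v_{4} + v_{6} = v_{2}  so sig = [2:1]
  {5,6}:  v_{5} + v_{6} = v_{3}  so sig = [2:1]
  {6,7}:  v_{6} + v_{7} = v_{5}  so sig = [2:1]
  {0,6}:  v_{0} + v_{6} = 2·v_{2}  so sig = [2:2]
  {1,4}:  v_{1} + v_{4} = 2·v_{2}  so sig = [2:2]
  {1,5}:  v_{1} + v_{5} = 2·v_{6}  so sig = [2:2]
  {2,3}:  v_{2} + v_{3} = 2·v_{6}  so sig = [2:2]
  {3,7}:  v_{3} + v_{7} = 2·v_{5}  so sig = [2:2]
  {0,1}:  v_{0} + v_{1} = 3·v_{2}  so sig = [2:3]
  {1,3}:  v_{1} + v_{3} = 3·v_{6}  so sig = [2:3]

Hence PRS(X_Σ) =
{ [2:] ×2,  [2:1] ×11,  [2:2] ×5,  [2:3] ×2 }


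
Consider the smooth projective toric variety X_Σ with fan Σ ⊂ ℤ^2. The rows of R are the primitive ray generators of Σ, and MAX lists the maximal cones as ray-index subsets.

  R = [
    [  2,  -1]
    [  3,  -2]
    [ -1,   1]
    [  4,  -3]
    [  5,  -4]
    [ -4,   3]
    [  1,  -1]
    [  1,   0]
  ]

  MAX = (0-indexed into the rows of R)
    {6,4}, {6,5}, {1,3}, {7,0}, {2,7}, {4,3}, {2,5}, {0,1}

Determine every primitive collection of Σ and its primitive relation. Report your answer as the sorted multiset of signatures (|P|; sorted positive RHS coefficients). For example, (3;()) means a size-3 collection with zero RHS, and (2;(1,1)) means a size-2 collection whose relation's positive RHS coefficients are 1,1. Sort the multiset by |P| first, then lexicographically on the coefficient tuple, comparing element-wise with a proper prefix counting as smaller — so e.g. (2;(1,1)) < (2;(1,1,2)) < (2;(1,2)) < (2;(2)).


Primitive collections (20):

  • {2,6}:  v_{2} + v_{6} = 0  →  sig = (2;())
  • {3,5}:  v_{3} + v_{5} = 0  →  sig = (2;())
  • {0,2}:  v_{0} + v_{2} = v_{7}  →  sig = (2;(1))
  • {0,6}:  v_{0} + v_{6} = v_{1}  →  sig = (2;(1))
  • {1,2}:  v_{1} + v_{2} = v_{0}  →  sig = (2;(1))
  • {1,5}:  v_{1} + v_{5} = v_{2}  →  sig = (2;(1))
  • {1,6}:  v_{1} + v_{6} = v_{3}  →  sig = (2;(1))
  • {2,3}:  v_{2} + v_{3} = v_{1}  →  sig = (2;(1))
  • {2,4}:  v_{2} + v_{4} = v_{3}  →  sig = (2;(1))
  • {3,6}:  v_{3} + v_{6} = v_{4}  →  sig = (2;(1))
  • {4,5}:  v_{4} + v_{5} = v_{6}  →  sig = (2;(1))
  • {6,7}:  v_{6} + v_{7} = v_{0}  →  sig = (2;(1))
  • {0,4}:  v_{0} + v_{4} = v_{1} + v_{3}  →  sig = (2;(1,1))
  • {3,7}:  v_{3} + v_{7} = v_{0} + v_{1}  →  sig = (2;(1,1))
  • {0,3}:  v_{0} + v_{3} = 2·v_{1}  →  sig = (2;(2))
  • {0,5}:  v_{0} + v_{5} = 2·v_{2}  →  sig = (2;(2))
  • {1,4}:  v_{1} + v_{4} = 2·v_{3}  →  sig = (2;(2))
  • {1,7}:  v_{1} + v_{7} = 2·v_{0}  →  sig = (2;(2))
  • {4,7}:  v_{4} + v_{7} = 2·v_{1}  →  sig = (2;(2))
  • {5,7}:  v_{5} + v_{7} = 3·v_{2}  →  sig = (2;(3))

Signatures (|P|; sorted positive RHS coefficients), sorted:
    (2;())
    (2;())
    (2;(1))
    (2;(1))
    (2;(1))
    (2;(1))
    (2;(1))
    (2;(1))
    (2;(1))
    (2;(1))
    (2;(1))
    (2;(1))
    (2;(1,1))
    (2;(1,1))
    (2;(2))
    (2;(2))
    (2;(2))
    (2;(2))
    (2;(2))
    (2;(3))
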